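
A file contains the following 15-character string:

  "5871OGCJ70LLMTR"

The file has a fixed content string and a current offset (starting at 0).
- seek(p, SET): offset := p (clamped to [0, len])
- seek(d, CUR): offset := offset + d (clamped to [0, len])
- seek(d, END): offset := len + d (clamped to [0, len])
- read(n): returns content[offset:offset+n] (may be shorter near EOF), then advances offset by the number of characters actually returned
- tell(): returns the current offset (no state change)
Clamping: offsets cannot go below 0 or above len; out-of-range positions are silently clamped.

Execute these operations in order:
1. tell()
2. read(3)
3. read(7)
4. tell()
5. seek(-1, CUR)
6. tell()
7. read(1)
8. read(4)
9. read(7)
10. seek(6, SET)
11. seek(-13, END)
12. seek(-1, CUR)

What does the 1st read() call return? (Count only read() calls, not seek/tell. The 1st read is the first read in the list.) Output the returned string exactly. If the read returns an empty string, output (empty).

After 1 (tell()): offset=0
After 2 (read(3)): returned '587', offset=3
After 3 (read(7)): returned '1OGCJ70', offset=10
After 4 (tell()): offset=10
After 5 (seek(-1, CUR)): offset=9
After 6 (tell()): offset=9
After 7 (read(1)): returned '0', offset=10
After 8 (read(4)): returned 'LLMT', offset=14
After 9 (read(7)): returned 'R', offset=15
After 10 (seek(6, SET)): offset=6
After 11 (seek(-13, END)): offset=2
After 12 (seek(-1, CUR)): offset=1

Answer: 587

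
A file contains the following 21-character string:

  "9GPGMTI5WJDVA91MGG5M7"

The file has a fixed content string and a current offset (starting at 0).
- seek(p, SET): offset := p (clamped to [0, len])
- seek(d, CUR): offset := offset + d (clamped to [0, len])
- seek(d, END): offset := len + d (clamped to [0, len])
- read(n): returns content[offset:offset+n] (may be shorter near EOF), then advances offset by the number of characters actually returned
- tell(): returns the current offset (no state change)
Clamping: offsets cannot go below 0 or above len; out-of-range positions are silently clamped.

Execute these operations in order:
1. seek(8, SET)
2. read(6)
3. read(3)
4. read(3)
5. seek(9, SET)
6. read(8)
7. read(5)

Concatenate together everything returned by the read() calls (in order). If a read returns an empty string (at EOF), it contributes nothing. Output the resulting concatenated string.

Answer: WJDVA91MGG5MJDVA91MGG5M7

Derivation:
After 1 (seek(8, SET)): offset=8
After 2 (read(6)): returned 'WJDVA9', offset=14
After 3 (read(3)): returned '1MG', offset=17
After 4 (read(3)): returned 'G5M', offset=20
After 5 (seek(9, SET)): offset=9
After 6 (read(8)): returned 'JDVA91MG', offset=17
After 7 (read(5)): returned 'G5M7', offset=21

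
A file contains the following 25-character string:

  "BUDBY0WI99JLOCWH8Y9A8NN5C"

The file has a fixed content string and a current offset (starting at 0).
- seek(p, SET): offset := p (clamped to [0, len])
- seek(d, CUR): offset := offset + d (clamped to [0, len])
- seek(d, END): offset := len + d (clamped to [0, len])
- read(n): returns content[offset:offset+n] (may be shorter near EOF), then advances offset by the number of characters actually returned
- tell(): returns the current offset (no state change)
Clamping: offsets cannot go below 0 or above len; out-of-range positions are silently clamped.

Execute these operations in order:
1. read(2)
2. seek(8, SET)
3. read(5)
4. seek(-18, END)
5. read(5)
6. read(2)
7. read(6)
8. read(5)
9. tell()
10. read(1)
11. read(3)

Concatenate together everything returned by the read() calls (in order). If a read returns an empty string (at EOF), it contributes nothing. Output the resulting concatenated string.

After 1 (read(2)): returned 'BU', offset=2
After 2 (seek(8, SET)): offset=8
After 3 (read(5)): returned '99JLO', offset=13
After 4 (seek(-18, END)): offset=7
After 5 (read(5)): returned 'I99JL', offset=12
After 6 (read(2)): returned 'OC', offset=14
After 7 (read(6)): returned 'WH8Y9A', offset=20
After 8 (read(5)): returned '8NN5C', offset=25
After 9 (tell()): offset=25
After 10 (read(1)): returned '', offset=25
After 11 (read(3)): returned '', offset=25

Answer: BU99JLOI99JLOCWH8Y9A8NN5C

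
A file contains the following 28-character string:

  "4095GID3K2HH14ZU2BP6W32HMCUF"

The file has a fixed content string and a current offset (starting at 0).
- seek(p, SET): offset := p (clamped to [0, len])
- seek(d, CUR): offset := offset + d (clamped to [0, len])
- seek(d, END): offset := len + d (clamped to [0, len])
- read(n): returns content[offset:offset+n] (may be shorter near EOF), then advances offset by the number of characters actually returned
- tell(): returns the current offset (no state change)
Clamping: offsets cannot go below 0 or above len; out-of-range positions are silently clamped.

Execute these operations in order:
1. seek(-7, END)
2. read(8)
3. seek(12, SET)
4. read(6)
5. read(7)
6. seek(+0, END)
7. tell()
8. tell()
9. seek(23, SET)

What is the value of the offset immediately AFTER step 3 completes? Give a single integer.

After 1 (seek(-7, END)): offset=21
After 2 (read(8)): returned '32HMCUF', offset=28
After 3 (seek(12, SET)): offset=12

Answer: 12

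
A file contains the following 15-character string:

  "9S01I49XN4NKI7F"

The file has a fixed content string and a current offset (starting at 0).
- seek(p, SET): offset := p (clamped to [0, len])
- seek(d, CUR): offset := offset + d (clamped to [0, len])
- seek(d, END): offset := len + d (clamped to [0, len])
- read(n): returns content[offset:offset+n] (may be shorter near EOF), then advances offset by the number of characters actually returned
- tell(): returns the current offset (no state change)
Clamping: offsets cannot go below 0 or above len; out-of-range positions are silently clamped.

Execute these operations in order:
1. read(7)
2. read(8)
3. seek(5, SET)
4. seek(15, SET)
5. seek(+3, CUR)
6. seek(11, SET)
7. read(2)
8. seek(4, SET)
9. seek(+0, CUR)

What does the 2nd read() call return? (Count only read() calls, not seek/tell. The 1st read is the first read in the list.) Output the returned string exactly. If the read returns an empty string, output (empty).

Answer: XN4NKI7F

Derivation:
After 1 (read(7)): returned '9S01I49', offset=7
After 2 (read(8)): returned 'XN4NKI7F', offset=15
After 3 (seek(5, SET)): offset=5
After 4 (seek(15, SET)): offset=15
After 5 (seek(+3, CUR)): offset=15
After 6 (seek(11, SET)): offset=11
After 7 (read(2)): returned 'KI', offset=13
After 8 (seek(4, SET)): offset=4
After 9 (seek(+0, CUR)): offset=4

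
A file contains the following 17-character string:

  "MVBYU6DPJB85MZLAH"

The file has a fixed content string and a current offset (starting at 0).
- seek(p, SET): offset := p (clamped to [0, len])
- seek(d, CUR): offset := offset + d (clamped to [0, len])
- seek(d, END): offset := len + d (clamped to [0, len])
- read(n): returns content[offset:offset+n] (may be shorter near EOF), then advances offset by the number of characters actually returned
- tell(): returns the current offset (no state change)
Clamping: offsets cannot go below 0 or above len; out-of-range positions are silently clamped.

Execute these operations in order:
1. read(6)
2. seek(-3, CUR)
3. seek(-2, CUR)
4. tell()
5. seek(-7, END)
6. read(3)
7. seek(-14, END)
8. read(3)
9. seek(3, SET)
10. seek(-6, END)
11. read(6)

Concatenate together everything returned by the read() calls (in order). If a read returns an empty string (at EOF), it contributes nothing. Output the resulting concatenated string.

After 1 (read(6)): returned 'MVBYU6', offset=6
After 2 (seek(-3, CUR)): offset=3
After 3 (seek(-2, CUR)): offset=1
After 4 (tell()): offset=1
After 5 (seek(-7, END)): offset=10
After 6 (read(3)): returned '85M', offset=13
After 7 (seek(-14, END)): offset=3
After 8 (read(3)): returned 'YU6', offset=6
After 9 (seek(3, SET)): offset=3
After 10 (seek(-6, END)): offset=11
After 11 (read(6)): returned '5MZLAH', offset=17

Answer: MVBYU685MYU65MZLAH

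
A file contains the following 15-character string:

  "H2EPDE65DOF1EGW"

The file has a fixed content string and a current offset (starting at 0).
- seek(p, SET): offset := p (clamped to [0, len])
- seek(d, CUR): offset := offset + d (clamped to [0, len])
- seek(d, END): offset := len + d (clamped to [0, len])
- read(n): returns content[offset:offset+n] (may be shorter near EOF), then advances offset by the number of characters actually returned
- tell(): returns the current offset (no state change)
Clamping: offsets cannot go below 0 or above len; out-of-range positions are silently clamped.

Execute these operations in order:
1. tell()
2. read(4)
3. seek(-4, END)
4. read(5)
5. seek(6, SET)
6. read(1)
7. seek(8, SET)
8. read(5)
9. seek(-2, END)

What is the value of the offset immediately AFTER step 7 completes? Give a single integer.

After 1 (tell()): offset=0
After 2 (read(4)): returned 'H2EP', offset=4
After 3 (seek(-4, END)): offset=11
After 4 (read(5)): returned '1EGW', offset=15
After 5 (seek(6, SET)): offset=6
After 6 (read(1)): returned '6', offset=7
After 7 (seek(8, SET)): offset=8

Answer: 8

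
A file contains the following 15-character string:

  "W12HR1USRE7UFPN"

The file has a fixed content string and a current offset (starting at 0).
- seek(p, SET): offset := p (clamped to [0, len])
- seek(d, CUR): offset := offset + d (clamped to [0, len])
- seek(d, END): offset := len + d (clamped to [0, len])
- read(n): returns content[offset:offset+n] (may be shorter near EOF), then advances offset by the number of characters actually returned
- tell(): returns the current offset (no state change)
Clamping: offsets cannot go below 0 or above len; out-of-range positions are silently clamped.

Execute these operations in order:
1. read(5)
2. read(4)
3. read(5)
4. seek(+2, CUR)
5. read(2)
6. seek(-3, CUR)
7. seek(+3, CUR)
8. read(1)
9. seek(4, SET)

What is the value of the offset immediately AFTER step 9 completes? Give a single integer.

After 1 (read(5)): returned 'W12HR', offset=5
After 2 (read(4)): returned '1USR', offset=9
After 3 (read(5)): returned 'E7UFP', offset=14
After 4 (seek(+2, CUR)): offset=15
After 5 (read(2)): returned '', offset=15
After 6 (seek(-3, CUR)): offset=12
After 7 (seek(+3, CUR)): offset=15
After 8 (read(1)): returned '', offset=15
After 9 (seek(4, SET)): offset=4

Answer: 4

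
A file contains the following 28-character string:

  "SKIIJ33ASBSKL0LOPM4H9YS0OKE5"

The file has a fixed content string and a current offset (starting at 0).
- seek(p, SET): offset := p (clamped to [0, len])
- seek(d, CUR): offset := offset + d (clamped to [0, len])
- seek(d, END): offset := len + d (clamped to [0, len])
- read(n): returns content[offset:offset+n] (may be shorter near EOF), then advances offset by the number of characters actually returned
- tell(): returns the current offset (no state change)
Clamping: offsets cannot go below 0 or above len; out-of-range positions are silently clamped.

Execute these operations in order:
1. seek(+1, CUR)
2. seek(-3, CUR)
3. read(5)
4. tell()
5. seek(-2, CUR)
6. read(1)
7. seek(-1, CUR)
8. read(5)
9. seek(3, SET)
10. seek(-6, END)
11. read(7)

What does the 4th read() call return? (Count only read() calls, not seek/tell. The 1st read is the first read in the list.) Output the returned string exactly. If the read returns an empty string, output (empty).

Answer: S0OKE5

Derivation:
After 1 (seek(+1, CUR)): offset=1
After 2 (seek(-3, CUR)): offset=0
After 3 (read(5)): returned 'SKIIJ', offset=5
After 4 (tell()): offset=5
After 5 (seek(-2, CUR)): offset=3
After 6 (read(1)): returned 'I', offset=4
After 7 (seek(-1, CUR)): offset=3
After 8 (read(5)): returned 'IJ33A', offset=8
After 9 (seek(3, SET)): offset=3
After 10 (seek(-6, END)): offset=22
After 11 (read(7)): returned 'S0OKE5', offset=28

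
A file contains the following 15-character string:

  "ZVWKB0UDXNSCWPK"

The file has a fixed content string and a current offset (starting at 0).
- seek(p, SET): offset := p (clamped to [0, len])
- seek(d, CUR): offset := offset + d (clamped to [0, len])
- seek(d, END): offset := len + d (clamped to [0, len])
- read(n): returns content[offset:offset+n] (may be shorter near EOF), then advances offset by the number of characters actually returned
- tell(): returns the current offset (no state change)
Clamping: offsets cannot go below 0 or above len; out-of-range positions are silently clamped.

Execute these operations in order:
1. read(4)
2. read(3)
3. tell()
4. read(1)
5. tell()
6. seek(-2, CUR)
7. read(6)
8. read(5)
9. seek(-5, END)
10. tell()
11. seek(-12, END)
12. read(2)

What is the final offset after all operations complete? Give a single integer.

After 1 (read(4)): returned 'ZVWK', offset=4
After 2 (read(3)): returned 'B0U', offset=7
After 3 (tell()): offset=7
After 4 (read(1)): returned 'D', offset=8
After 5 (tell()): offset=8
After 6 (seek(-2, CUR)): offset=6
After 7 (read(6)): returned 'UDXNSC', offset=12
After 8 (read(5)): returned 'WPK', offset=15
After 9 (seek(-5, END)): offset=10
After 10 (tell()): offset=10
After 11 (seek(-12, END)): offset=3
After 12 (read(2)): returned 'KB', offset=5

Answer: 5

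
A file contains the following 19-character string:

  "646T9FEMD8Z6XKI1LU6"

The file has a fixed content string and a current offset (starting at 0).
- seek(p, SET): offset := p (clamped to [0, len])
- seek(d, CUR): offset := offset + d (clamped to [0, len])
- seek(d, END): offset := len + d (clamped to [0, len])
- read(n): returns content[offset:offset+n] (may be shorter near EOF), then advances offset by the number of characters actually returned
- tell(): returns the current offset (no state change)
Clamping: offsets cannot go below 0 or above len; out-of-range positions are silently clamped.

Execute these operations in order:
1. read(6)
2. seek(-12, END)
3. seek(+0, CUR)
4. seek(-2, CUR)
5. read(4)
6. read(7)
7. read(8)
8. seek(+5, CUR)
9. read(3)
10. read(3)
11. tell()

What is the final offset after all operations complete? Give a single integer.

Answer: 19

Derivation:
After 1 (read(6)): returned '646T9F', offset=6
After 2 (seek(-12, END)): offset=7
After 3 (seek(+0, CUR)): offset=7
After 4 (seek(-2, CUR)): offset=5
After 5 (read(4)): returned 'FEMD', offset=9
After 6 (read(7)): returned '8Z6XKI1', offset=16
After 7 (read(8)): returned 'LU6', offset=19
After 8 (seek(+5, CUR)): offset=19
After 9 (read(3)): returned '', offset=19
After 10 (read(3)): returned '', offset=19
After 11 (tell()): offset=19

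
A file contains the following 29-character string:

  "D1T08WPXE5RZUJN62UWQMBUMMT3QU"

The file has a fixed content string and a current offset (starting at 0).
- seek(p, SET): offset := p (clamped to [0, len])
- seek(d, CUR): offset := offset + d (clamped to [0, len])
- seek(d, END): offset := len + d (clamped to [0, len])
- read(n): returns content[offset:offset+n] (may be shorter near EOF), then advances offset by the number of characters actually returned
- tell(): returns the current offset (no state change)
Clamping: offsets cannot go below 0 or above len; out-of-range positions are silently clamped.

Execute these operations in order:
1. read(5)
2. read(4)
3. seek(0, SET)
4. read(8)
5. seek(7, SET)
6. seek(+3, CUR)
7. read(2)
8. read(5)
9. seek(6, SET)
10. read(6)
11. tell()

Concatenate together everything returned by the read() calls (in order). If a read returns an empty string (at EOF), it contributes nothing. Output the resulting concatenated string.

After 1 (read(5)): returned 'D1T08', offset=5
After 2 (read(4)): returned 'WPXE', offset=9
After 3 (seek(0, SET)): offset=0
After 4 (read(8)): returned 'D1T08WPX', offset=8
After 5 (seek(7, SET)): offset=7
After 6 (seek(+3, CUR)): offset=10
After 7 (read(2)): returned 'RZ', offset=12
After 8 (read(5)): returned 'UJN62', offset=17
After 9 (seek(6, SET)): offset=6
After 10 (read(6)): returned 'PXE5RZ', offset=12
After 11 (tell()): offset=12

Answer: D1T08WPXED1T08WPXRZUJN62PXE5RZ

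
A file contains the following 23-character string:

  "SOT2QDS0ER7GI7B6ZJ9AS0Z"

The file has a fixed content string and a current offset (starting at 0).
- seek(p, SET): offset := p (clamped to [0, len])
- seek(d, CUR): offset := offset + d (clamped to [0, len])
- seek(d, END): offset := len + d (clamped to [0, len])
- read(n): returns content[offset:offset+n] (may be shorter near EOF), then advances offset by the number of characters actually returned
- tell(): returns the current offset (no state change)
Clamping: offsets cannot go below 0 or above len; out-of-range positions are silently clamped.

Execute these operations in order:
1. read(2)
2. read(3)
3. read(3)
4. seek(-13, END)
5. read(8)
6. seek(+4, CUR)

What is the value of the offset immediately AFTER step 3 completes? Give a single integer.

After 1 (read(2)): returned 'SO', offset=2
After 2 (read(3)): returned 'T2Q', offset=5
After 3 (read(3)): returned 'DS0', offset=8

Answer: 8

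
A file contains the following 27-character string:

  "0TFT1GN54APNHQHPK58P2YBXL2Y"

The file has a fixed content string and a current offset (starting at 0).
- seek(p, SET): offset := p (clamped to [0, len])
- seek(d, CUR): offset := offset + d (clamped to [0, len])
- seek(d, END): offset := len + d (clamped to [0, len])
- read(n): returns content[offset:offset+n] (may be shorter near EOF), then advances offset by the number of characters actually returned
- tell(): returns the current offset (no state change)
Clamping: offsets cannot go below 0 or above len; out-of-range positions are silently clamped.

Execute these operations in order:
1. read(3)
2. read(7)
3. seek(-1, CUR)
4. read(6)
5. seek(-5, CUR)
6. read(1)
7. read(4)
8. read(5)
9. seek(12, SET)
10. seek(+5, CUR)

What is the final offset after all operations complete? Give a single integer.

Answer: 17

Derivation:
After 1 (read(3)): returned '0TF', offset=3
After 2 (read(7)): returned 'T1GN54A', offset=10
After 3 (seek(-1, CUR)): offset=9
After 4 (read(6)): returned 'APNHQH', offset=15
After 5 (seek(-5, CUR)): offset=10
After 6 (read(1)): returned 'P', offset=11
After 7 (read(4)): returned 'NHQH', offset=15
After 8 (read(5)): returned 'PK58P', offset=20
After 9 (seek(12, SET)): offset=12
After 10 (seek(+5, CUR)): offset=17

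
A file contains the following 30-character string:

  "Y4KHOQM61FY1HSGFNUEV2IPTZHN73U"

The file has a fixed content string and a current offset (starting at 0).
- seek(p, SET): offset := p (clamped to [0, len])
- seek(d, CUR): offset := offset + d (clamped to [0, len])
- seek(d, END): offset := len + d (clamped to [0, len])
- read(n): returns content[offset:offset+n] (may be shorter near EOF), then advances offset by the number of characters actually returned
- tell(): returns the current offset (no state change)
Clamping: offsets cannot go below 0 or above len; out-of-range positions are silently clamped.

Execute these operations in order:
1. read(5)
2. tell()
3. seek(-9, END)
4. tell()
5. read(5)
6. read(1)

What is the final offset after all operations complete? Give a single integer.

Answer: 27

Derivation:
After 1 (read(5)): returned 'Y4KHO', offset=5
After 2 (tell()): offset=5
After 3 (seek(-9, END)): offset=21
After 4 (tell()): offset=21
After 5 (read(5)): returned 'IPTZH', offset=26
After 6 (read(1)): returned 'N', offset=27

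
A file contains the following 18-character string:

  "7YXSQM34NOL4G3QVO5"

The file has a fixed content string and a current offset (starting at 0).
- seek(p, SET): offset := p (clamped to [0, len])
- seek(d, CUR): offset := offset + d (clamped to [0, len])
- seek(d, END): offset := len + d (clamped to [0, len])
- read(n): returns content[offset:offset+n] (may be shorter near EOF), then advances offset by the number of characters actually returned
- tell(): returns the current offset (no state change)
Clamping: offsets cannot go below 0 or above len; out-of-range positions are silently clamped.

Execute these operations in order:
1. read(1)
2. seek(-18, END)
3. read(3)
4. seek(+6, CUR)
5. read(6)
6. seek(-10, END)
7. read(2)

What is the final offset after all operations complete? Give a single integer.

Answer: 10

Derivation:
After 1 (read(1)): returned '7', offset=1
After 2 (seek(-18, END)): offset=0
After 3 (read(3)): returned '7YX', offset=3
After 4 (seek(+6, CUR)): offset=9
After 5 (read(6)): returned 'OL4G3Q', offset=15
After 6 (seek(-10, END)): offset=8
After 7 (read(2)): returned 'NO', offset=10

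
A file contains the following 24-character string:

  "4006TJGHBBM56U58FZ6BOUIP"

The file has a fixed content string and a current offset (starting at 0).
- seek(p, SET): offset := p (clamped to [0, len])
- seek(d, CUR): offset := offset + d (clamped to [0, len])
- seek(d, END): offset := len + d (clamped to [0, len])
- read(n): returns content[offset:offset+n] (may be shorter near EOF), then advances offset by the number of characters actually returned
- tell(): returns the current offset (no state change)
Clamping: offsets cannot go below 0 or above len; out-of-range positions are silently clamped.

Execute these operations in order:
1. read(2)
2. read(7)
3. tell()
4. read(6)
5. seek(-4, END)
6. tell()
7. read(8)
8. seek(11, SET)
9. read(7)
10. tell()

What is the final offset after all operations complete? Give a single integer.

Answer: 18

Derivation:
After 1 (read(2)): returned '40', offset=2
After 2 (read(7)): returned '06TJGHB', offset=9
After 3 (tell()): offset=9
After 4 (read(6)): returned 'BM56U5', offset=15
After 5 (seek(-4, END)): offset=20
After 6 (tell()): offset=20
After 7 (read(8)): returned 'OUIP', offset=24
After 8 (seek(11, SET)): offset=11
After 9 (read(7)): returned '56U58FZ', offset=18
After 10 (tell()): offset=18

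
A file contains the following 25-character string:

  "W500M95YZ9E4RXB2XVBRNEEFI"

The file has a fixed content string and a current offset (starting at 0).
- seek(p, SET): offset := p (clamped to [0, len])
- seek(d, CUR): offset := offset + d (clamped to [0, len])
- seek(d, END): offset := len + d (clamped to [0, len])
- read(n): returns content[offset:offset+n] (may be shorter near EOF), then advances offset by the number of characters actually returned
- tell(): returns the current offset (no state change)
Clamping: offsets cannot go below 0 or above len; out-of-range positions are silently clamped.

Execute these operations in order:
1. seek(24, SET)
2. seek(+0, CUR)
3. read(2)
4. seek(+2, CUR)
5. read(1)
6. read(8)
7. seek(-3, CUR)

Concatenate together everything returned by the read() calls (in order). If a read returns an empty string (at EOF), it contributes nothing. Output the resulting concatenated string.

After 1 (seek(24, SET)): offset=24
After 2 (seek(+0, CUR)): offset=24
After 3 (read(2)): returned 'I', offset=25
After 4 (seek(+2, CUR)): offset=25
After 5 (read(1)): returned '', offset=25
After 6 (read(8)): returned '', offset=25
After 7 (seek(-3, CUR)): offset=22

Answer: I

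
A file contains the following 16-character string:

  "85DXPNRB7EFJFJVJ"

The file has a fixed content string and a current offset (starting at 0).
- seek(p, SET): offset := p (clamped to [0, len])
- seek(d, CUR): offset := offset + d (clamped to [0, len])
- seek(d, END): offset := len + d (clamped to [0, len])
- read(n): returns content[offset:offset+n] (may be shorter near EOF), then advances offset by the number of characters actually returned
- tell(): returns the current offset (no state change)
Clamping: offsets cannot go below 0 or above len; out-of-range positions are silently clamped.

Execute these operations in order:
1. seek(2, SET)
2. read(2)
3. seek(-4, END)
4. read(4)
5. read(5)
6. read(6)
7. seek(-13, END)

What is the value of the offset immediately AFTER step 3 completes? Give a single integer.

Answer: 12

Derivation:
After 1 (seek(2, SET)): offset=2
After 2 (read(2)): returned 'DX', offset=4
After 3 (seek(-4, END)): offset=12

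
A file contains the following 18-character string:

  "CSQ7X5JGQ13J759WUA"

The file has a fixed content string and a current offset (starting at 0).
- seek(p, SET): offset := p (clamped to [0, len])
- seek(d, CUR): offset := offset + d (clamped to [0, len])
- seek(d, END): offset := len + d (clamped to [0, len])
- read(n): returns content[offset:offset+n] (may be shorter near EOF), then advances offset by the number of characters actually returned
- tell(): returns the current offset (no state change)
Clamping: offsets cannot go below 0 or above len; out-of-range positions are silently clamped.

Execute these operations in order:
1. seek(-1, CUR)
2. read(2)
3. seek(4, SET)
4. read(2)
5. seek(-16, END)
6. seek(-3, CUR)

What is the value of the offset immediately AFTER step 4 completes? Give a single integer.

Answer: 6

Derivation:
After 1 (seek(-1, CUR)): offset=0
After 2 (read(2)): returned 'CS', offset=2
After 3 (seek(4, SET)): offset=4
After 4 (read(2)): returned 'X5', offset=6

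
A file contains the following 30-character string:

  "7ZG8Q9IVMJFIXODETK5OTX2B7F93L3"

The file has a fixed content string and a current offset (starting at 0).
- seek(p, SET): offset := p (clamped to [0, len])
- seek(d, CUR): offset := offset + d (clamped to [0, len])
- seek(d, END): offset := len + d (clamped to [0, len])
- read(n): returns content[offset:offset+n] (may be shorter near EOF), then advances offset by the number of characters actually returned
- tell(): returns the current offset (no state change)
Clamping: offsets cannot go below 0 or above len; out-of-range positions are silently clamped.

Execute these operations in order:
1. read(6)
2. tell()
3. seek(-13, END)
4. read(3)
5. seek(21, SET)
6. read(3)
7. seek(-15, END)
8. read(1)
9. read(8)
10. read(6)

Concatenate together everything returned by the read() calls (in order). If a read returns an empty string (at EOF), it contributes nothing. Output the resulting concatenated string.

Answer: 7ZG8Q9K5OX2BETK5OTX2B7F93L3

Derivation:
After 1 (read(6)): returned '7ZG8Q9', offset=6
After 2 (tell()): offset=6
After 3 (seek(-13, END)): offset=17
After 4 (read(3)): returned 'K5O', offset=20
After 5 (seek(21, SET)): offset=21
After 6 (read(3)): returned 'X2B', offset=24
After 7 (seek(-15, END)): offset=15
After 8 (read(1)): returned 'E', offset=16
After 9 (read(8)): returned 'TK5OTX2B', offset=24
After 10 (read(6)): returned '7F93L3', offset=30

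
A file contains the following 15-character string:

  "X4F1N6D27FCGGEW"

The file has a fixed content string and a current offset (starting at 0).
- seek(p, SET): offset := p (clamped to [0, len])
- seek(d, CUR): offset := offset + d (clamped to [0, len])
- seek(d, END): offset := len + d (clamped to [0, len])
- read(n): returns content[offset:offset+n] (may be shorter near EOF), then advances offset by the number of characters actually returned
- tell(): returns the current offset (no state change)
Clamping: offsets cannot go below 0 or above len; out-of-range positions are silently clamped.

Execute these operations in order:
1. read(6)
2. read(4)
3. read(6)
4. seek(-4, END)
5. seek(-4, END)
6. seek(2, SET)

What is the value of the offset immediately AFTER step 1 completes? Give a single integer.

After 1 (read(6)): returned 'X4F1N6', offset=6

Answer: 6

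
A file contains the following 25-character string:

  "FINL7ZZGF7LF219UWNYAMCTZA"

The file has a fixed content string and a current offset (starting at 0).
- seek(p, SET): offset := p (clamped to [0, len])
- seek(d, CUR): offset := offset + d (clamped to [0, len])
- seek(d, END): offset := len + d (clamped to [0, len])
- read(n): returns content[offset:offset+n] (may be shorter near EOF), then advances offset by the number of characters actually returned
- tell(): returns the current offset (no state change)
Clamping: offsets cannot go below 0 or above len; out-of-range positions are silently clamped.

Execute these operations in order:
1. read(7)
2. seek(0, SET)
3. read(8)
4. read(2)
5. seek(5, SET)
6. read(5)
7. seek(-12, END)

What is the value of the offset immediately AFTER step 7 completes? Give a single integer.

Answer: 13

Derivation:
After 1 (read(7)): returned 'FINL7ZZ', offset=7
After 2 (seek(0, SET)): offset=0
After 3 (read(8)): returned 'FINL7ZZG', offset=8
After 4 (read(2)): returned 'F7', offset=10
After 5 (seek(5, SET)): offset=5
After 6 (read(5)): returned 'ZZGF7', offset=10
After 7 (seek(-12, END)): offset=13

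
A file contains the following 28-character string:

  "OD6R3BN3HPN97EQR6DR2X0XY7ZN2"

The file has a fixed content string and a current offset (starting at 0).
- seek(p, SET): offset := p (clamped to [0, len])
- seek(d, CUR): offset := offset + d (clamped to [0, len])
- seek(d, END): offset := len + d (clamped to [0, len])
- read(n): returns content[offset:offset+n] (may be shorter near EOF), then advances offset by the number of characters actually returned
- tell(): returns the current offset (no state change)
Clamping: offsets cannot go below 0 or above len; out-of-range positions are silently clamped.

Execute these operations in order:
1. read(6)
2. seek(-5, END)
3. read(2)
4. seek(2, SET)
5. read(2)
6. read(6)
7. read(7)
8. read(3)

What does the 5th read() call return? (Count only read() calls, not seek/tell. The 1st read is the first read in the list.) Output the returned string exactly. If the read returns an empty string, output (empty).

Answer: N97EQR6

Derivation:
After 1 (read(6)): returned 'OD6R3B', offset=6
After 2 (seek(-5, END)): offset=23
After 3 (read(2)): returned 'Y7', offset=25
After 4 (seek(2, SET)): offset=2
After 5 (read(2)): returned '6R', offset=4
After 6 (read(6)): returned '3BN3HP', offset=10
After 7 (read(7)): returned 'N97EQR6', offset=17
After 8 (read(3)): returned 'DR2', offset=20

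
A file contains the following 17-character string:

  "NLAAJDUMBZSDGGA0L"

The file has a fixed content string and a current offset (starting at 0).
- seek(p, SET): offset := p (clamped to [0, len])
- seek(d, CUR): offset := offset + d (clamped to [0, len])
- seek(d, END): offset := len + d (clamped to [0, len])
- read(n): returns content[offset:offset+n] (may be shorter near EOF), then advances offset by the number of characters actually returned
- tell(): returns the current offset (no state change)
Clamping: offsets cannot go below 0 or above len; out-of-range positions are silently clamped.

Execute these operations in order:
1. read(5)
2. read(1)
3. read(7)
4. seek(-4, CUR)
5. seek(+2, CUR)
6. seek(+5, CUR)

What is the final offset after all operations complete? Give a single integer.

Answer: 16

Derivation:
After 1 (read(5)): returned 'NLAAJ', offset=5
After 2 (read(1)): returned 'D', offset=6
After 3 (read(7)): returned 'UMBZSDG', offset=13
After 4 (seek(-4, CUR)): offset=9
After 5 (seek(+2, CUR)): offset=11
After 6 (seek(+5, CUR)): offset=16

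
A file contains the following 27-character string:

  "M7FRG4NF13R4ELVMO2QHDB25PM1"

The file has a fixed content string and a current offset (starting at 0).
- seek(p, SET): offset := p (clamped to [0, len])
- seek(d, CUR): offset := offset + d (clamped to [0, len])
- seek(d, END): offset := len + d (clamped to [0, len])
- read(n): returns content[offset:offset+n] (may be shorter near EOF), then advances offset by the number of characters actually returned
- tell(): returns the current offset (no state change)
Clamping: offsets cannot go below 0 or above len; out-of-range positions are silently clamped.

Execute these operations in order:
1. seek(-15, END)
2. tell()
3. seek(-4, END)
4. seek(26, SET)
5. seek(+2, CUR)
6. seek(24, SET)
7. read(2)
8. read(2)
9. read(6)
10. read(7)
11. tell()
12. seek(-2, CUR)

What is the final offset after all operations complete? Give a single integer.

After 1 (seek(-15, END)): offset=12
After 2 (tell()): offset=12
After 3 (seek(-4, END)): offset=23
After 4 (seek(26, SET)): offset=26
After 5 (seek(+2, CUR)): offset=27
After 6 (seek(24, SET)): offset=24
After 7 (read(2)): returned 'PM', offset=26
After 8 (read(2)): returned '1', offset=27
After 9 (read(6)): returned '', offset=27
After 10 (read(7)): returned '', offset=27
After 11 (tell()): offset=27
After 12 (seek(-2, CUR)): offset=25

Answer: 25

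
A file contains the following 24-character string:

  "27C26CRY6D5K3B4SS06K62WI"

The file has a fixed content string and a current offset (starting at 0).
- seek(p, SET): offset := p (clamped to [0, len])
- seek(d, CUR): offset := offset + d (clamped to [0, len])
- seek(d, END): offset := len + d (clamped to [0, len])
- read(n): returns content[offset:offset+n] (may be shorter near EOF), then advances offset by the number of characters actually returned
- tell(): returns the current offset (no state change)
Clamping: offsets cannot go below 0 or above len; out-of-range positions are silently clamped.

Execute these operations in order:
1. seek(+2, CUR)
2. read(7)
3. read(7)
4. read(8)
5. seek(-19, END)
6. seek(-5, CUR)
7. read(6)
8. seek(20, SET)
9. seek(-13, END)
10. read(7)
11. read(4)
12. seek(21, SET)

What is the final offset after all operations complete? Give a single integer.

Answer: 21

Derivation:
After 1 (seek(+2, CUR)): offset=2
After 2 (read(7)): returned 'C26CRY6', offset=9
After 3 (read(7)): returned 'D5K3B4S', offset=16
After 4 (read(8)): returned 'S06K62WI', offset=24
After 5 (seek(-19, END)): offset=5
After 6 (seek(-5, CUR)): offset=0
After 7 (read(6)): returned '27C26C', offset=6
After 8 (seek(20, SET)): offset=20
After 9 (seek(-13, END)): offset=11
After 10 (read(7)): returned 'K3B4SS0', offset=18
After 11 (read(4)): returned '6K62', offset=22
After 12 (seek(21, SET)): offset=21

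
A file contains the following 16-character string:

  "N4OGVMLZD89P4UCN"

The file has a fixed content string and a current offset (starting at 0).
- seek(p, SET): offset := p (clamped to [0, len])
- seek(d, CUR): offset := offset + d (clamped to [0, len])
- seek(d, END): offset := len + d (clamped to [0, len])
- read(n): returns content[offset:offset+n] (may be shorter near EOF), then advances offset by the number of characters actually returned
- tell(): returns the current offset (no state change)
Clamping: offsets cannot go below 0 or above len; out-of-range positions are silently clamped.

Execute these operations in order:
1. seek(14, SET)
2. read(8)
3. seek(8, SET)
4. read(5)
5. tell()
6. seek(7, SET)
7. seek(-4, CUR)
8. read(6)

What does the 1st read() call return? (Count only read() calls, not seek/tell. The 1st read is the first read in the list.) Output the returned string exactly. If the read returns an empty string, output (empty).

After 1 (seek(14, SET)): offset=14
After 2 (read(8)): returned 'CN', offset=16
After 3 (seek(8, SET)): offset=8
After 4 (read(5)): returned 'D89P4', offset=13
After 5 (tell()): offset=13
After 6 (seek(7, SET)): offset=7
After 7 (seek(-4, CUR)): offset=3
After 8 (read(6)): returned 'GVMLZD', offset=9

Answer: CN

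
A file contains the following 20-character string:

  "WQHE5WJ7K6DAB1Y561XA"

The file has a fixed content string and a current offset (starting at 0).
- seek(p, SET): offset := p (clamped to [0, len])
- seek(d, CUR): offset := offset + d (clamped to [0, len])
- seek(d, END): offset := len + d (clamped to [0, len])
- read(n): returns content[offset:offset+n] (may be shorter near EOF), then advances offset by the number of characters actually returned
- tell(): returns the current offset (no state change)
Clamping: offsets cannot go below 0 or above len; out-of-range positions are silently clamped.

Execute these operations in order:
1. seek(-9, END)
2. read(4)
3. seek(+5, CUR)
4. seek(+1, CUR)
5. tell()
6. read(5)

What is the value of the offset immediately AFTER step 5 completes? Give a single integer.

Answer: 20

Derivation:
After 1 (seek(-9, END)): offset=11
After 2 (read(4)): returned 'AB1Y', offset=15
After 3 (seek(+5, CUR)): offset=20
After 4 (seek(+1, CUR)): offset=20
After 5 (tell()): offset=20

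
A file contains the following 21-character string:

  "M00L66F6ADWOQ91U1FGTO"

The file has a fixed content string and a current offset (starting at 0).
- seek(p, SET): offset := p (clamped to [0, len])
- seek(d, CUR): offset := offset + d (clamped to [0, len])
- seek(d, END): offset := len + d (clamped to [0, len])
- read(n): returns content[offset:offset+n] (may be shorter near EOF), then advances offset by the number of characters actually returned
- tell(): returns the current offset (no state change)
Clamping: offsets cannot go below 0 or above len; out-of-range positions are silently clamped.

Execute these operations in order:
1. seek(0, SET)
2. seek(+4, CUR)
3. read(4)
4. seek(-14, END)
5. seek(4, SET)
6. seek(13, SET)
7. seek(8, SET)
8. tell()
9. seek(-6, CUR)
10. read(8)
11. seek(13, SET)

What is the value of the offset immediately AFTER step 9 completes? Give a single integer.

Answer: 2

Derivation:
After 1 (seek(0, SET)): offset=0
After 2 (seek(+4, CUR)): offset=4
After 3 (read(4)): returned '66F6', offset=8
After 4 (seek(-14, END)): offset=7
After 5 (seek(4, SET)): offset=4
After 6 (seek(13, SET)): offset=13
After 7 (seek(8, SET)): offset=8
After 8 (tell()): offset=8
After 9 (seek(-6, CUR)): offset=2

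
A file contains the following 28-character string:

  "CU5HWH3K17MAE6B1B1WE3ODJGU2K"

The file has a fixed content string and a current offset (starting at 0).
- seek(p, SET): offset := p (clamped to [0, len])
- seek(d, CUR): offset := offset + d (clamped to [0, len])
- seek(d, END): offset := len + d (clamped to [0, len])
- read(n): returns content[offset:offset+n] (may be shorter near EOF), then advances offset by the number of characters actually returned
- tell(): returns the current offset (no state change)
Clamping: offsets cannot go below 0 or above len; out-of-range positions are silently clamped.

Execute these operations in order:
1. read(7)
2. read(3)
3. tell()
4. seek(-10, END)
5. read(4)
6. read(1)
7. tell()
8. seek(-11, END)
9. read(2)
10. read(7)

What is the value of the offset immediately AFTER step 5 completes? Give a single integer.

After 1 (read(7)): returned 'CU5HWH3', offset=7
After 2 (read(3)): returned 'K17', offset=10
After 3 (tell()): offset=10
After 4 (seek(-10, END)): offset=18
After 5 (read(4)): returned 'WE3O', offset=22

Answer: 22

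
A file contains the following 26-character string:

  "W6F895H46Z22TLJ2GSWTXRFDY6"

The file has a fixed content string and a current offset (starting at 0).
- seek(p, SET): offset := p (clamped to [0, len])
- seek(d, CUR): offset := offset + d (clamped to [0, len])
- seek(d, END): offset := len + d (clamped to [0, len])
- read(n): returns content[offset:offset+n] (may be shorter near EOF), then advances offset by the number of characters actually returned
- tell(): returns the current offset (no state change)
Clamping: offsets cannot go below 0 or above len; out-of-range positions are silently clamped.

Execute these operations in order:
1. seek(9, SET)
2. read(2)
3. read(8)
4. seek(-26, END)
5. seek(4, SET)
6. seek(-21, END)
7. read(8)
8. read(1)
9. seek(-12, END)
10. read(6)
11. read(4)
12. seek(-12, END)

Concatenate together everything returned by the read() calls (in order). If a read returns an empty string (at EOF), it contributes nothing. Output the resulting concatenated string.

After 1 (seek(9, SET)): offset=9
After 2 (read(2)): returned 'Z2', offset=11
After 3 (read(8)): returned '2TLJ2GSW', offset=19
After 4 (seek(-26, END)): offset=0
After 5 (seek(4, SET)): offset=4
After 6 (seek(-21, END)): offset=5
After 7 (read(8)): returned '5H46Z22T', offset=13
After 8 (read(1)): returned 'L', offset=14
After 9 (seek(-12, END)): offset=14
After 10 (read(6)): returned 'J2GSWT', offset=20
After 11 (read(4)): returned 'XRFD', offset=24
After 12 (seek(-12, END)): offset=14

Answer: Z22TLJ2GSW5H46Z22TLJ2GSWTXRFD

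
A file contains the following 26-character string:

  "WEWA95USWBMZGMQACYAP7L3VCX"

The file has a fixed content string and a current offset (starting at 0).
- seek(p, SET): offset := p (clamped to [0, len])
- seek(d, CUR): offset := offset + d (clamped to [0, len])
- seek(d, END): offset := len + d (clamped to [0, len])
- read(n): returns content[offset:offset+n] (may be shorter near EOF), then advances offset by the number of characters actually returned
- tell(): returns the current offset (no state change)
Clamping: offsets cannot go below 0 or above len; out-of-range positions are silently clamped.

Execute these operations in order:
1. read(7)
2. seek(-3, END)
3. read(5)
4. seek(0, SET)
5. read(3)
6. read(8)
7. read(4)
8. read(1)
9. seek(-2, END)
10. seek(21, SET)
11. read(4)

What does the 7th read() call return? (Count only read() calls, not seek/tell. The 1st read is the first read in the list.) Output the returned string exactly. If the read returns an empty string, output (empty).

Answer: L3VC

Derivation:
After 1 (read(7)): returned 'WEWA95U', offset=7
After 2 (seek(-3, END)): offset=23
After 3 (read(5)): returned 'VCX', offset=26
After 4 (seek(0, SET)): offset=0
After 5 (read(3)): returned 'WEW', offset=3
After 6 (read(8)): returned 'A95USWBM', offset=11
After 7 (read(4)): returned 'ZGMQ', offset=15
After 8 (read(1)): returned 'A', offset=16
After 9 (seek(-2, END)): offset=24
After 10 (seek(21, SET)): offset=21
After 11 (read(4)): returned 'L3VC', offset=25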